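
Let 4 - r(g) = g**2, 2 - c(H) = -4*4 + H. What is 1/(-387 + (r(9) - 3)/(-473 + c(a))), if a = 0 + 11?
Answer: -233/90131 ≈ -0.0025851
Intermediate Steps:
a = 11
c(H) = 18 - H (c(H) = 2 - (-4*4 + H) = 2 - (-16 + H) = 2 + (16 - H) = 18 - H)
r(g) = 4 - g**2
1/(-387 + (r(9) - 3)/(-473 + c(a))) = 1/(-387 + ((4 - 1*9**2) - 3)/(-473 + (18 - 1*11))) = 1/(-387 + ((4 - 1*81) - 3)/(-473 + (18 - 11))) = 1/(-387 + ((4 - 81) - 3)/(-473 + 7)) = 1/(-387 + (-77 - 3)/(-466)) = 1/(-387 - 80*(-1/466)) = 1/(-387 + 40/233) = 1/(-90131/233) = -233/90131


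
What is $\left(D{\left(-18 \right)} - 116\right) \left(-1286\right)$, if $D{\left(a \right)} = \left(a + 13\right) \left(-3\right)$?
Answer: $129886$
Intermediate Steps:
$D{\left(a \right)} = -39 - 3 a$ ($D{\left(a \right)} = \left(13 + a\right) \left(-3\right) = -39 - 3 a$)
$\left(D{\left(-18 \right)} - 116\right) \left(-1286\right) = \left(\left(-39 - -54\right) - 116\right) \left(-1286\right) = \left(\left(-39 + 54\right) - 116\right) \left(-1286\right) = \left(15 - 116\right) \left(-1286\right) = \left(-101\right) \left(-1286\right) = 129886$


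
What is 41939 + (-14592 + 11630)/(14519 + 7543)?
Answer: 462627628/11031 ≈ 41939.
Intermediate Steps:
41939 + (-14592 + 11630)/(14519 + 7543) = 41939 - 2962/22062 = 41939 - 2962*1/22062 = 41939 - 1481/11031 = 462627628/11031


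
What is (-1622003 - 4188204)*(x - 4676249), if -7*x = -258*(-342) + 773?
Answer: 190706983429664/7 ≈ 2.7244e+13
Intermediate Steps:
x = -89009/7 (x = -(-258*(-342) + 773)/7 = -(88236 + 773)/7 = -1/7*89009 = -89009/7 ≈ -12716.)
(-1622003 - 4188204)*(x - 4676249) = (-1622003 - 4188204)*(-89009/7 - 4676249) = -5810207*(-32822752/7) = 190706983429664/7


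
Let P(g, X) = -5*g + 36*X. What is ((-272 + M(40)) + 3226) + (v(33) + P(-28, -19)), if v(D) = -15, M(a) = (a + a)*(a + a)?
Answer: 8795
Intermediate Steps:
M(a) = 4*a**2 (M(a) = (2*a)*(2*a) = 4*a**2)
((-272 + M(40)) + 3226) + (v(33) + P(-28, -19)) = ((-272 + 4*40**2) + 3226) + (-15 + (-5*(-28) + 36*(-19))) = ((-272 + 4*1600) + 3226) + (-15 + (140 - 684)) = ((-272 + 6400) + 3226) + (-15 - 544) = (6128 + 3226) - 559 = 9354 - 559 = 8795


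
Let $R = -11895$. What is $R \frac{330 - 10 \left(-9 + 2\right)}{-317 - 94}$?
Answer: $\frac{1586000}{137} \approx 11577.0$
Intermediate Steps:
$R \frac{330 - 10 \left(-9 + 2\right)}{-317 - 94} = - 11895 \frac{330 - 10 \left(-9 + 2\right)}{-317 - 94} = - 11895 \frac{330 - -70}{-411} = - 11895 \left(330 + 70\right) \left(- \frac{1}{411}\right) = - 11895 \cdot 400 \left(- \frac{1}{411}\right) = \left(-11895\right) \left(- \frac{400}{411}\right) = \frac{1586000}{137}$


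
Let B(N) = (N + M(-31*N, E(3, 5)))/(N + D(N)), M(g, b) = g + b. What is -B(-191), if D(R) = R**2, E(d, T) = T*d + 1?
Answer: -2873/18145 ≈ -0.15834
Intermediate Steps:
E(d, T) = 1 + T*d
M(g, b) = b + g
B(N) = (16 - 30*N)/(N + N**2) (B(N) = (N + ((1 + 5*3) - 31*N))/(N + N**2) = (N + ((1 + 15) - 31*N))/(N + N**2) = (N + (16 - 31*N))/(N + N**2) = (16 - 30*N)/(N + N**2))
-B(-191) = -2*(8 - 15*(-191))/((-191)*(1 - 191)) = -2*(-1)*(8 + 2865)/(191*(-190)) = -2*(-1)*(-1)*2873/(191*190) = -1*2873/18145 = -2873/18145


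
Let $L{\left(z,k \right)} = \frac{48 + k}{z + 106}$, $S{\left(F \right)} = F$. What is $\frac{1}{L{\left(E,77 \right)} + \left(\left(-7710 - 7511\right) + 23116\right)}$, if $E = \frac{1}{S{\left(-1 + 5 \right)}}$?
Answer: $\frac{17}{134235} \approx 0.00012664$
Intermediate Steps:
$E = \frac{1}{4}$ ($E = \frac{1}{-1 + 5} = \frac{1}{4} \approx 0.25$)
$L{\left(z,k \right)} = \frac{48 + k}{106 + z}$
$\frac{1}{L{\left(E,77 \right)} + \left(\left(-7710 - 7511\right) + 23116\right)} = \frac{1}{\frac{48 + 77}{106 + \frac{1}{4}} + \left(\left(-7710 - 7511\right) + 23116\right)} = \frac{1}{\frac{1}{\frac{425}{4}} \cdot 125 + \left(-15221 + 23116\right)} = \frac{1}{\frac{4}{425} \cdot 125 + 7895} = \frac{1}{\frac{20}{17} + 7895} = \frac{1}{\frac{134235}{17}} = \frac{17}{134235}$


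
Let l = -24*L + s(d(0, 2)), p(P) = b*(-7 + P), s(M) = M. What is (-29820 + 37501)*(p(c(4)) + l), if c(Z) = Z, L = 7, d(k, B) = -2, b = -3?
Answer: -1236641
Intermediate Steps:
p(P) = 21 - 3*P (p(P) = -3*(-7 + P) = 21 - 3*P)
l = -170 (l = -24*7 - 2 = -168 - 2 = -170)
(-29820 + 37501)*(p(c(4)) + l) = (-29820 + 37501)*((21 - 3*4) - 170) = 7681*((21 - 12) - 170) = 7681*(9 - 170) = 7681*(-161) = -1236641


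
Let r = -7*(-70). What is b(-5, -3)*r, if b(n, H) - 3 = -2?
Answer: 490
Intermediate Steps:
b(n, H) = 1 (b(n, H) = 3 - 2 = 1)
r = 490
b(-5, -3)*r = 1*490 = 490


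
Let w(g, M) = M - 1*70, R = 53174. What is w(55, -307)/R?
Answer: -377/53174 ≈ -0.0070899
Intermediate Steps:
w(g, M) = -70 + M (w(g, M) = M - 70 = -70 + M)
w(55, -307)/R = (-70 - 307)/53174 = -377*1/53174 = -377/53174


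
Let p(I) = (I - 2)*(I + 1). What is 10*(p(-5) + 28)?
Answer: 560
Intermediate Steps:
p(I) = (1 + I)*(-2 + I) (p(I) = (-2 + I)*(1 + I) = (1 + I)*(-2 + I))
10*(p(-5) + 28) = 10*((-2 + (-5)**2 - 1*(-5)) + 28) = 10*((-2 + 25 + 5) + 28) = 10*(28 + 28) = 10*56 = 560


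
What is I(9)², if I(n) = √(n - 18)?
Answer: -9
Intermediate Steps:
I(n) = √(-18 + n)
I(9)² = (√(-18 + 9))² = (√(-9))² = (3*I)² = -9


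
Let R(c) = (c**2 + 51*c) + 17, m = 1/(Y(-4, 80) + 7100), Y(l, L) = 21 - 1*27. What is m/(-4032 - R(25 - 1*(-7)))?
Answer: -1/47565270 ≈ -2.1024e-8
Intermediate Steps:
Y(l, L) = -6 (Y(l, L) = 21 - 27 = -6)
m = 1/7094 (m = 1/(-6 + 7100) = 1/7094 ≈ 0.00014096)
R(c) = 17 + c**2 + 51*c
m/(-4032 - R(25 - 1*(-7))) = 1/(7094*(-4032 - (17 + (25 - 1*(-7))**2 + 51*(25 - 1*(-7))))) = 1/(7094*(-4032 - (17 + (25 + 7)**2 + 51*(25 + 7)))) = 1/(7094*(-4032 - (17 + 32**2 + 51*32))) = 1/(7094*(-4032 - (17 + 1024 + 1632))) = 1/(7094*(-4032 - 1*2673)) = 1/(7094*(-4032 - 2673)) = (1/7094)/(-6705) = (1/7094)*(-1/6705) = -1/47565270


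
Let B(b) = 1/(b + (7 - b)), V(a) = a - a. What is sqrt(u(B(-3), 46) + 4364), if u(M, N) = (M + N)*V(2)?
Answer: 2*sqrt(1091) ≈ 66.061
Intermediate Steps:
V(a) = 0
B(b) = 1/7
u(M, N) = 0 (u(M, N) = (M + N)*0 = 0)
sqrt(u(B(-3), 46) + 4364) = sqrt(0 + 4364) = sqrt(4364) = 2*sqrt(1091)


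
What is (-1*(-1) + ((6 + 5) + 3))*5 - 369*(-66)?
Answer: 24429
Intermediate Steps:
(-1*(-1) + ((6 + 5) + 3))*5 - 369*(-66) = (1 + (11 + 3))*5 + 24354 = (1 + 14)*5 + 24354 = 15*5 + 24354 = 75 + 24354 = 24429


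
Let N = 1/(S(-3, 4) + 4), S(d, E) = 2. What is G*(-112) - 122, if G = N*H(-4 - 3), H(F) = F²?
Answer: -3110/3 ≈ -1036.7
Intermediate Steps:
N = ⅙ (N = 1/(2 + 4) = 1/6 = ⅙ ≈ 0.16667)
G = 49/6 (G = (-4 - 3)²/6 = (⅙)*(-7)² = (⅙)*49 = 49/6 ≈ 8.1667)
G*(-112) - 122 = (49/6)*(-112) - 122 = -2744/3 - 122 = -3110/3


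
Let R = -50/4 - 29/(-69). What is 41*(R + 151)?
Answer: 786011/138 ≈ 5695.7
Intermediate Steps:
R = -1667/138 (R = -50*¼ - 29*(-1/69) = -25/2 + 29/69 = -1667/138 ≈ -12.080)
41*(R + 151) = 41*(-1667/138 + 151) = 41*(19171/138) = 786011/138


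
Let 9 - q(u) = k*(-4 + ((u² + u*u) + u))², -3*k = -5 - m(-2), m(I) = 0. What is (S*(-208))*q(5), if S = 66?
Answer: 59387328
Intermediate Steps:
k = 5/3 (k = -(-5 - 1*0)/3 = -(-5 + 0)/3 = -⅓*(-5) = 5/3 ≈ 1.6667)
q(u) = 9 - 5*(-4 + u + 2*u²)²/3 (q(u) = 9 - 5*(-4 + ((u² + u*u) + u))²/3 = 9 - 5*(-4 + ((u² + u²) + u))²/3 = 9 - 5*(-4 + (2*u² + u))²/3 = 9 - 5*(-4 + (u + 2*u²))²/3 = 9 - 5*(-4 + u + 2*u²)²/3)
(S*(-208))*q(5) = (66*(-208))*(9 - 5*(-4 + 5 + 2*5²)²/3) = -13728*(9 - 5*(-4 + 5 + 2*25)²/3) = -13728*(9 - 5*(-4 + 5 + 50)²/3) = -13728*(9 - 5/3*51²) = -13728*(9 - 5/3*2601) = -13728*(9 - 4335) = -13728*(-4326) = 59387328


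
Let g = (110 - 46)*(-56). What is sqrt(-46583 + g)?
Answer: I*sqrt(50167) ≈ 223.98*I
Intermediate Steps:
g = -3584 (g = 64*(-56) = -3584)
sqrt(-46583 + g) = sqrt(-46583 - 3584) = sqrt(-50167) = I*sqrt(50167)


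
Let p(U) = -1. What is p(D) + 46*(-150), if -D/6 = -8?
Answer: -6901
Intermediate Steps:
D = 48 (D = -6*(-8) = 48)
p(D) + 46*(-150) = -1 + 46*(-150) = -1 - 6900 = -6901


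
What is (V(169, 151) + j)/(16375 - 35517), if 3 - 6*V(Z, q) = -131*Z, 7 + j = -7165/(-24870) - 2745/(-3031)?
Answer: -55548644953/288588505548 ≈ -0.19248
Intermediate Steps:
j = -87536305/15076194 (j = -7 + (-7165/(-24870) - 2745/(-3031)) = -7 + (-7165*(-1/24870) - 2745*(-1/3031)) = -7 + (1433/4974 + 2745/3031) = -7 + 17997053/15076194 = -87536305/15076194 ≈ -5.8063)
V(Z, q) = ½ + 131*Z/6 (V(Z, q) = ½ - (-131)*Z/6 = ½ + 131*Z/6)
(V(169, 151) + j)/(16375 - 35517) = ((½ + (131/6)*169) - 87536305/15076194)/(16375 - 35517) = ((½ + 22139/6) - 87536305/15076194)/(-19142) = (11071/3 - 87536305/15076194)*(-1/19142) = (55548644953/15076194)*(-1/19142) = -55548644953/288588505548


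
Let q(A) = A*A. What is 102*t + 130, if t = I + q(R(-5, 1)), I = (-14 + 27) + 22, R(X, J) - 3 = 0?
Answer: 4618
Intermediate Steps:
R(X, J) = 3 (R(X, J) = 3 + 0 = 3)
q(A) = A²
I = 35 (I = 13 + 22 = 35)
t = 44 (t = 35 + 3² = 35 + 9 = 44)
102*t + 130 = 102*44 + 130 = 4488 + 130 = 4618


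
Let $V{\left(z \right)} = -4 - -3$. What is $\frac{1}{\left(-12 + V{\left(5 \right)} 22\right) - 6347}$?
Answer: $- \frac{1}{6381} \approx -0.00015672$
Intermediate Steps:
$V{\left(z \right)} = -1$ ($V{\left(z \right)} = -4 + 3 = -1$)
$\frac{1}{\left(-12 + V{\left(5 \right)} 22\right) - 6347} = \frac{1}{\left(-12 - 22\right) - 6347} = \frac{1}{-34 - 6347} = \frac{1}{-6381} = - \frac{1}{6381}$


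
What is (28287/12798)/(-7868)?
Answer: -449/1598328 ≈ -0.00028092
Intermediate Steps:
(28287/12798)/(-7868) = (28287*(1/12798))*(-1/7868) = (3143/1422)*(-1/7868) = -449/1598328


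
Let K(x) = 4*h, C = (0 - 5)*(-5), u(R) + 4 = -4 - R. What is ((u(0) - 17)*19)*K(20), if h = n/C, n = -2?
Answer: 152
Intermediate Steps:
u(R) = -8 - R (u(R) = -4 + (-4 - R) = -8 - R)
C = 25 (C = -5*(-5) = 25)
h = -2/25 ≈ -0.080000
K(x) = -8/25 (K(x) = 4*(-2/25) = -8/25)
((u(0) - 17)*19)*K(20) = (((-8 - 1*0) - 17)*19)*(-8/25) = (((-8 + 0) - 17)*19)*(-8/25) = ((-8 - 17)*19)*(-8/25) = -25*19*(-8/25) = -475*(-8/25) = 152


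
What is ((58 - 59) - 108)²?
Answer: 11881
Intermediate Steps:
((58 - 59) - 108)² = (-1 - 108)² = (-109)² = 11881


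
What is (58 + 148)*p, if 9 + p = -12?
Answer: -4326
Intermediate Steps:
p = -21 (p = -9 - 12 = -21)
(58 + 148)*p = (58 + 148)*(-21) = 206*(-21) = -4326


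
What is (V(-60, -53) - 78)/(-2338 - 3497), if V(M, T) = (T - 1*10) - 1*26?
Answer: 167/5835 ≈ 0.028620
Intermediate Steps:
V(M, T) = -36 + T (V(M, T) = (T - 10) - 26 = (-10 + T) - 26 = -36 + T)
(V(-60, -53) - 78)/(-2338 - 3497) = ((-36 - 53) - 78)/(-2338 - 3497) = (-89 - 78)/(-5835) = -167*(-1/5835) = 167/5835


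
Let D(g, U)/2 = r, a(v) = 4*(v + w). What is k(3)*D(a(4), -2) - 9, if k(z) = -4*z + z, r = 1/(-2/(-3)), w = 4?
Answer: -36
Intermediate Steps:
a(v) = 16 + 4*v (a(v) = 4*(v + 4) = 4*(4 + v) = 16 + 4*v)
r = 3/2 (r = 1/(-2*(-1/3)) = 1/(2/3) = 3/2 ≈ 1.5000)
D(g, U) = 3 (D(g, U) = 2*(3/2) = 3)
k(z) = -3*z
k(3)*D(a(4), -2) - 9 = -3*3*3 - 9 = -9*3 - 9 = -27 - 9 = -36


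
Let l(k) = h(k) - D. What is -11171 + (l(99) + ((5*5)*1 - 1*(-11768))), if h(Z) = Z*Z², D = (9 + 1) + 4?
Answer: 970907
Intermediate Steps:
D = 14 (D = 10 + 4 = 14)
h(Z) = Z³
l(k) = -14 + k³ (l(k) = k³ - 1*14 = k³ - 14 = -14 + k³)
-11171 + (l(99) + ((5*5)*1 - 1*(-11768))) = -11171 + ((-14 + 99³) + ((5*5)*1 - 1*(-11768))) = -11171 + ((-14 + 970299) + (25*1 + 11768)) = -11171 + (970285 + (25 + 11768)) = -11171 + (970285 + 11793) = -11171 + 982078 = 970907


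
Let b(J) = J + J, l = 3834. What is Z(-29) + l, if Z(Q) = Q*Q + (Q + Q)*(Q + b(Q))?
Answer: 9721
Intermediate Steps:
b(J) = 2*J
Z(Q) = 7*Q**2 (Z(Q) = Q*Q + (Q + Q)*(Q + 2*Q) = Q**2 + (2*Q)*(3*Q) = Q**2 + 6*Q**2 = 7*Q**2)
Z(-29) + l = 7*(-29)**2 + 3834 = 7*841 + 3834 = 5887 + 3834 = 9721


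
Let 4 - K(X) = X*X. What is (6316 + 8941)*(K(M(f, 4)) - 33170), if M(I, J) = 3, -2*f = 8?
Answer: -506150975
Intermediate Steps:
f = -4 (f = -1/2*8 = -4)
K(X) = 4 - X**2 (K(X) = 4 - X*X = 4 - X**2)
(6316 + 8941)*(K(M(f, 4)) - 33170) = (6316 + 8941)*((4 - 1*3**2) - 33170) = 15257*((4 - 1*9) - 33170) = 15257*((4 - 9) - 33170) = 15257*(-5 - 33170) = 15257*(-33175) = -506150975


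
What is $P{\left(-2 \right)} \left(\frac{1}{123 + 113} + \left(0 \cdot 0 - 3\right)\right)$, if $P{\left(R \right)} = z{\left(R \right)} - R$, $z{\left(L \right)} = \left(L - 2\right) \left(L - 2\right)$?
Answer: $- \frac{6363}{118} \approx -53.924$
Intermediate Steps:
$z{\left(L \right)} = \left(-2 + L\right)^{2}$ ($z{\left(L \right)} = \left(-2 + L\right) \left(-2 + L\right) = \left(-2 + L\right)^{2}$)
$P{\left(R \right)} = \left(-2 + R\right)^{2} - R$
$P{\left(-2 \right)} \left(\frac{1}{123 + 113} + \left(0 \cdot 0 - 3\right)\right) = \left(\left(-2 - 2\right)^{2} - -2\right) \left(\frac{1}{123 + 113} + \left(0 \cdot 0 - 3\right)\right) = \left(\left(-4\right)^{2} + 2\right) \left(\frac{1}{236} + \left(0 - 3\right)\right) = \left(16 + 2\right) \left(\frac{1}{236} - 3\right) = 18 \left(- \frac{707}{236}\right) = - \frac{6363}{118}$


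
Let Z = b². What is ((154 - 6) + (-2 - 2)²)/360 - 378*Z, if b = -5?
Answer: -850459/90 ≈ -9449.5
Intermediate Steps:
Z = 25 (Z = (-5)² = 25)
((154 - 6) + (-2 - 2)²)/360 - 378*Z = ((154 - 6) + (-2 - 2)²)/360 - 378*25 = (148 + (-4)²)*(1/360) - 9450 = (148 + 16)*(1/360) - 9450 = 164*(1/360) - 9450 = 41/90 - 9450 = -850459/90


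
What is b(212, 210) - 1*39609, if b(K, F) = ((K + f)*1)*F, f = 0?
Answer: 4911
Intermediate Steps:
b(K, F) = F*K (b(K, F) = ((K + 0)*1)*F = (K*1)*F = K*F = F*K)
b(212, 210) - 1*39609 = 210*212 - 1*39609 = 44520 - 39609 = 4911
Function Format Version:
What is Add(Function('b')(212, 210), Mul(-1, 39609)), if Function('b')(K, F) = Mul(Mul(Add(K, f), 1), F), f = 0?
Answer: 4911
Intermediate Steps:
Function('b')(K, F) = Mul(F, K) (Function('b')(K, F) = Mul(Mul(Add(K, 0), 1), F) = Mul(Mul(K, 1), F) = Mul(K, F) = Mul(F, K))
Add(Function('b')(212, 210), Mul(-1, 39609)) = Add(Mul(210, 212), Mul(-1, 39609)) = Add(44520, -39609) = 4911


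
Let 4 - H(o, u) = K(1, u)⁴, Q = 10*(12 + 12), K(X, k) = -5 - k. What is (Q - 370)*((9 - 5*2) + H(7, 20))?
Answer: 50780860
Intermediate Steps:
Q = 240 (Q = 10*24 = 240)
H(o, u) = 4 - (-5 - u)⁴
(Q - 370)*((9 - 5*2) + H(7, 20)) = (240 - 370)*((9 - 5*2) + (4 - (5 + 20)⁴)) = -130*((9 - 10) + (4 - 1*25⁴)) = -130*(-1 + (4 - 1*390625)) = -130*(-1 + (4 - 390625)) = -130*(-1 - 390621) = -130*(-390622) = 50780860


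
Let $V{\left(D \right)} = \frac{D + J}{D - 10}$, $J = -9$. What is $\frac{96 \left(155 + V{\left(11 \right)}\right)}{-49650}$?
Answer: $- \frac{2512}{8275} \approx -0.30357$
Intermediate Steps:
$V{\left(D \right)} = \frac{-9 + D}{-10 + D}$ ($V{\left(D \right)} = \frac{D - 9}{D - 10} = \frac{-9 + D}{-10 + D}$)
$\frac{96 \left(155 + V{\left(11 \right)}\right)}{-49650} = \frac{96 \left(155 + \frac{-9 + 11}{-10 + 11}\right)}{-49650} = 96 \left(155 + 1^{-1} \cdot 2\right) \left(- \frac{1}{49650}\right) = 96 \left(155 + 1 \cdot 2\right) \left(- \frac{1}{49650}\right) = 96 \left(155 + 2\right) \left(- \frac{1}{49650}\right) = 96 \cdot 157 \left(- \frac{1}{49650}\right) = 15072 \left(- \frac{1}{49650}\right) = - \frac{2512}{8275}$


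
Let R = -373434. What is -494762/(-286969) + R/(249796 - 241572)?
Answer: -51547529429/1180016528 ≈ -43.684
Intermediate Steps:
-494762/(-286969) + R/(249796 - 241572) = -494762/(-286969) - 373434/(249796 - 241572) = -494762*(-1/286969) - 373434/8224 = 494762/286969 - 373434*1/8224 = 494762/286969 - 186717/4112 = -51547529429/1180016528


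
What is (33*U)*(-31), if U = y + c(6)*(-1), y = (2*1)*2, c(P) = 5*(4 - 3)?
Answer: 1023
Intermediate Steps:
c(P) = 5 (c(P) = 5*1 = 5)
y = 4 (y = 2*2 = 4)
U = -1 (U = 4 + 5*(-1) = 4 - 5 = -1)
(33*U)*(-31) = (33*(-1))*(-31) = -33*(-31) = 1023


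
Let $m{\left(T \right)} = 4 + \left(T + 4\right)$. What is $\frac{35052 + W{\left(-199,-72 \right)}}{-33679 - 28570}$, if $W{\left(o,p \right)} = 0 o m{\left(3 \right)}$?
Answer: $- \frac{35052}{62249} \approx -0.56309$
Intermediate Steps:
$m{\left(T \right)} = 8 + T$ ($m{\left(T \right)} = 4 + \left(4 + T\right) = 8 + T$)
$W{\left(o,p \right)} = 0$ ($W{\left(o,p \right)} = 0 o \left(8 + 3\right) = 0 \cdot 11 = 0$)
$\frac{35052 + W{\left(-199,-72 \right)}}{-33679 - 28570} = \frac{35052 + 0}{-33679 - 28570} = \frac{35052}{-62249} = 35052 \left(- \frac{1}{62249}\right) = - \frac{35052}{62249}$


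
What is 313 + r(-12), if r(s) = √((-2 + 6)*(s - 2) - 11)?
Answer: 313 + I*√67 ≈ 313.0 + 8.1853*I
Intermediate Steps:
r(s) = √(-19 + 4*s) (r(s) = √(4*(-2 + s) - 11) = √((-8 + 4*s) - 11) = √(-19 + 4*s))
313 + r(-12) = 313 + √(-19 + 4*(-12)) = 313 + √(-19 - 48) = 313 + √(-67) = 313 + I*√67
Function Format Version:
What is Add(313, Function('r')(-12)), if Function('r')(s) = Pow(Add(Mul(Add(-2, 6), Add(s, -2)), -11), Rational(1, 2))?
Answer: Add(313, Mul(I, Pow(67, Rational(1, 2)))) ≈ Add(313.00, Mul(8.1853, I))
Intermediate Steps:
Function('r')(s) = Pow(Add(-19, Mul(4, s)), Rational(1, 2)) (Function('r')(s) = Pow(Add(Mul(4, Add(-2, s)), -11), Rational(1, 2)) = Pow(Add(Add(-8, Mul(4, s)), -11), Rational(1, 2)) = Pow(Add(-19, Mul(4, s)), Rational(1, 2)))
Add(313, Function('r')(-12)) = Add(313, Pow(Add(-19, Mul(4, -12)), Rational(1, 2))) = Add(313, Pow(Add(-19, -48), Rational(1, 2))) = Add(313, Pow(-67, Rational(1, 2))) = Add(313, Mul(I, Pow(67, Rational(1, 2))))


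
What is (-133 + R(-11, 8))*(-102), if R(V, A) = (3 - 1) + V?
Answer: 14484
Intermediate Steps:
R(V, A) = 2 + V
(-133 + R(-11, 8))*(-102) = (-133 + (2 - 11))*(-102) = (-133 - 9)*(-102) = -142*(-102) = 14484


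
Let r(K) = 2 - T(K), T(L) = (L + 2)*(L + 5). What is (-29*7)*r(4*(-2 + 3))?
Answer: 10556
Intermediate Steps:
T(L) = (2 + L)*(5 + L)
r(K) = -8 - K**2 - 7*K (r(K) = 2 - (10 + K**2 + 7*K) = 2 + (-10 - K**2 - 7*K) = -8 - K**2 - 7*K)
(-29*7)*r(4*(-2 + 3)) = (-29*7)*(-8 - (4*(-2 + 3))**2 - 28*(-2 + 3)) = -203*(-8 - (4*1)**2 - 28) = -203*(-8 - 1*4**2 - 7*4) = -203*(-8 - 1*16 - 28) = -203*(-8 - 16 - 28) = -203*(-52) = 10556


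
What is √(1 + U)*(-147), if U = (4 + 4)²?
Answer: -147*√65 ≈ -1185.2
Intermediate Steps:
U = 64 (U = 8² = 64)
√(1 + U)*(-147) = √(1 + 64)*(-147) = √65*(-147) = -147*√65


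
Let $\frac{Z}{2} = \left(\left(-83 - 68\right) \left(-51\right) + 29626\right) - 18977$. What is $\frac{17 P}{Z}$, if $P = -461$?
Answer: $- \frac{7837}{36700} \approx -0.21354$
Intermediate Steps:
$Z = 36700$ ($Z = 2 \left(\left(\left(-83 - 68\right) \left(-51\right) + 29626\right) - 18977\right) = 2 \left(\left(\left(-151\right) \left(-51\right) + 29626\right) - 18977\right) = 2 \left(\left(7701 + 29626\right) - 18977\right) = 2 \left(37327 - 18977\right) = 2 \cdot 18350 = 36700$)
$\frac{17 P}{Z} = \frac{17 \left(-461\right)}{36700} = \left(-7837\right) \frac{1}{36700} = - \frac{7837}{36700}$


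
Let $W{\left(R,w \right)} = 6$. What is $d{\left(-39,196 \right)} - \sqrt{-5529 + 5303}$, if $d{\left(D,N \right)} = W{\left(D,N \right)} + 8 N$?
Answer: $1574 - i \sqrt{226} \approx 1574.0 - 15.033 i$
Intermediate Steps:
$d{\left(D,N \right)} = 6 + 8 N$
$d{\left(-39,196 \right)} - \sqrt{-5529 + 5303} = \left(6 + 8 \cdot 196\right) - \sqrt{-5529 + 5303} = \left(6 + 1568\right) - \sqrt{-226} = 1574 - i \sqrt{226}$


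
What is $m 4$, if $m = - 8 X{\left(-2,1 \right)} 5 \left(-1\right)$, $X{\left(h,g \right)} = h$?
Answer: $-320$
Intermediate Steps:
$m = -80$ ($m = \left(-8\right) \left(-2\right) 5 \left(-1\right) = 16 \left(-5\right) = -80$)
$m 4 = \left(-80\right) 4 = -320$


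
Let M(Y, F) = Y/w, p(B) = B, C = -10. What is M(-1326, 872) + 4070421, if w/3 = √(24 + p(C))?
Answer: 4070421 - 221*√14/7 ≈ 4.0703e+6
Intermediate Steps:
w = 3*√14 (w = 3*√(24 - 10) = 3*√14 ≈ 11.225)
M(Y, F) = Y*√14/42 (M(Y, F) = Y/((3*√14)) = Y*(√14/42) = Y*√14/42)
M(-1326, 872) + 4070421 = (1/42)*(-1326)*√14 + 4070421 = -221*√14/7 + 4070421 = 4070421 - 221*√14/7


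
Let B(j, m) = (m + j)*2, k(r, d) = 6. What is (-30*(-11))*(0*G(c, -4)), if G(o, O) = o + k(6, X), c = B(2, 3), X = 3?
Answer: 0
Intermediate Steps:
B(j, m) = 2*j + 2*m (B(j, m) = (j + m)*2 = 2*j + 2*m)
c = 10 (c = 2*2 + 2*3 = 4 + 6 = 10)
G(o, O) = 6 + o (G(o, O) = o + 6 = 6 + o)
(-30*(-11))*(0*G(c, -4)) = (-30*(-11))*(0*(6 + 10)) = 330*(0*16) = 330*0 = 0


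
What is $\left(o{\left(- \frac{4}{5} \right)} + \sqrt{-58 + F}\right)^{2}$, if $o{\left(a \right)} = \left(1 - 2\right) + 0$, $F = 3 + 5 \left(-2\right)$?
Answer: $\left(1 - i \sqrt{65}\right)^{2} \approx -64.0 - 16.125 i$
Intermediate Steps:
$F = -7$ ($F = 3 - 10 = -7$)
$o{\left(a \right)} = -1$ ($o{\left(a \right)} = -1 + 0 = -1$)
$\left(o{\left(- \frac{4}{5} \right)} + \sqrt{-58 + F}\right)^{2} = \left(-1 + \sqrt{-58 - 7}\right)^{2} = \left(-1 + \sqrt{-65}\right)^{2} = \left(-1 + i \sqrt{65}\right)^{2}$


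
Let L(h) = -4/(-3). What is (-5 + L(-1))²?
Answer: 121/9 ≈ 13.444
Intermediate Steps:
L(h) = 4/3 (L(h) = -4*(-⅓) = 4/3)
(-5 + L(-1))² = (-5 + 4/3)² = (-11/3)² = 121/9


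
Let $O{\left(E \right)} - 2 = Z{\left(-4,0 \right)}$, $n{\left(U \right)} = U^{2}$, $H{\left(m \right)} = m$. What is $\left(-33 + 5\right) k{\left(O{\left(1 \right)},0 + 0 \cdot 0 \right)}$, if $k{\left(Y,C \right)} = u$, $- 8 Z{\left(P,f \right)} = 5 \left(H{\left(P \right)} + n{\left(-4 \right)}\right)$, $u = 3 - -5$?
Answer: $-224$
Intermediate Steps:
$u = 8$ ($u = 3 + 5 = 8$)
$Z{\left(P,f \right)} = -10 - \frac{5 P}{8}$ ($Z{\left(P,f \right)} = - \frac{5 \left(P + \left(-4\right)^{2}\right)}{8} = - \frac{5 \left(P + 16\right)}{8} = - \frac{5 \left(16 + P\right)}{8} = - \frac{80 + 5 P}{8} = -10 - \frac{5 P}{8}$)
$O{\left(E \right)} = - \frac{11}{2}$ ($O{\left(E \right)} = 2 - \frac{15}{2} = - \frac{11}{2}$)
$k{\left(Y,C \right)} = 8$
$\left(-33 + 5\right) k{\left(O{\left(1 \right)},0 + 0 \cdot 0 \right)} = \left(-33 + 5\right) 8 = \left(-28\right) 8 = -224$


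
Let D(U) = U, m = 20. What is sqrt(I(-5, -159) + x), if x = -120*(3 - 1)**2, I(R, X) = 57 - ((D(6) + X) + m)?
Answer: I*sqrt(290) ≈ 17.029*I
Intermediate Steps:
I(R, X) = 31 - X (I(R, X) = 57 - ((6 + X) + 20) = 57 - (26 + X) = 57 + (-26 - X) = 31 - X)
x = -480 (x = -120*2**2 = -120*4 = -480)
sqrt(I(-5, -159) + x) = sqrt((31 - 1*(-159)) - 480) = sqrt((31 + 159) - 480) = sqrt(190 - 480) = sqrt(-290) = I*sqrt(290)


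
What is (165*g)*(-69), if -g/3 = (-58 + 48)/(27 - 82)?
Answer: 6210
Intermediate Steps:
g = -6/11 (g = -3*(-58 + 48)/(27 - 82) = -(-30)/(-55) = -(-30)*(-1)/55 = -3*2/11 = -6/11 ≈ -0.54545)
(165*g)*(-69) = (165*(-6/11))*(-69) = -90*(-69) = 6210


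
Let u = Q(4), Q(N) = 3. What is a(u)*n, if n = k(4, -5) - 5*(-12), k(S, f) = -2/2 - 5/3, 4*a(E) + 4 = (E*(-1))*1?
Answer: -301/3 ≈ -100.33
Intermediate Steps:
u = 3
a(E) = -1 - E/4 (a(E) = -1 + ((E*(-1))*1)/4 = -1 + (-E*1)/4 = -1 + (-E)/4 = -1 - E/4)
k(S, f) = -8/3 (k(S, f) = -2*½ - 5*⅓ = -1 - 5/3 = -8/3)
n = 172/3 (n = -8/3 - 5*(-12) = -8/3 + 60 = 172/3 ≈ 57.333)
a(u)*n = (-1 - ¼*3)*(172/3) = (-1 - ¾)*(172/3) = -7/4*172/3 = -301/3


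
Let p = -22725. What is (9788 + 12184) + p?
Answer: -753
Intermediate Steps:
(9788 + 12184) + p = (9788 + 12184) - 22725 = 21972 - 22725 = -753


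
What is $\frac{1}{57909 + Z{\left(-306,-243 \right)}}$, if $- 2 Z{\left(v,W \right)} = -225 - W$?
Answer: $\frac{1}{57900} \approx 1.7271 \cdot 10^{-5}$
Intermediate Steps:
$Z{\left(v,W \right)} = \frac{225}{2} + \frac{W}{2}$ ($Z{\left(v,W \right)} = - \frac{-225 - W}{2} = \frac{225}{2} + \frac{W}{2}$)
$\frac{1}{57909 + Z{\left(-306,-243 \right)}} = \frac{1}{57909 + \left(\frac{225}{2} + \frac{1}{2} \left(-243\right)\right)} = \frac{1}{57909 + \left(\frac{225}{2} - \frac{243}{2}\right)} = \frac{1}{57909 - 9} = \frac{1}{57900}$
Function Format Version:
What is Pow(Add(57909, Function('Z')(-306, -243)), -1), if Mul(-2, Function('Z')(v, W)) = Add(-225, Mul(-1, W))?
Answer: Rational(1, 57900) ≈ 1.7271e-5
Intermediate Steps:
Function('Z')(v, W) = Add(Rational(225, 2), Mul(Rational(1, 2), W)) (Function('Z')(v, W) = Mul(Rational(-1, 2), Add(-225, Mul(-1, W))) = Add(Rational(225, 2), Mul(Rational(1, 2), W)))
Pow(Add(57909, Function('Z')(-306, -243)), -1) = Pow(Add(57909, Add(Rational(225, 2), Mul(Rational(1, 2), -243))), -1) = Pow(Add(57909, Add(Rational(225, 2), Rational(-243, 2))), -1) = Pow(Add(57909, -9), -1) = Pow(57900, -1) = Rational(1, 57900)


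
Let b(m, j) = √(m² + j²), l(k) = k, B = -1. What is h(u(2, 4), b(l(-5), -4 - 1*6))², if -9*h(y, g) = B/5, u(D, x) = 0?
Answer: 1/2025 ≈ 0.00049383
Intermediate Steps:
b(m, j) = √(j² + m²)
h(y, g) = 1/45 (h(y, g) = -(-1)/(9*5) = -⅑*(-⅕) = 1/45)
h(u(2, 4), b(l(-5), -4 - 1*6))² = (1/45)² = 1/2025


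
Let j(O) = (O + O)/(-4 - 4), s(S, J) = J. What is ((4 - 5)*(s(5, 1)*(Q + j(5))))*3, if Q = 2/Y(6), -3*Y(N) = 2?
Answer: 51/4 ≈ 12.750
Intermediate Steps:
Y(N) = -⅔ (Y(N) = -⅓*2 = -⅔)
Q = -3 (Q = 2/(-⅔) = 2*(-3/2) = -3)
j(O) = -O/4 (j(O) = (2*O)/(-8) = (2*O)*(-⅛) = -O/4)
((4 - 5)*(s(5, 1)*(Q + j(5))))*3 = ((4 - 5)*(1*(-3 - ¼*5)))*3 = -(-3 - 5/4)*3 = -(-17)/4*3 = -1*(-17/4)*3 = (17/4)*3 = 51/4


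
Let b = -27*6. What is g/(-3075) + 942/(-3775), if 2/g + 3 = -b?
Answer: -18422996/73827675 ≈ -0.24954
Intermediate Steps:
b = -162
g = 2/159 (g = 2/(-3 - 1*(-162)) = 2/(-3 + 162) = 2/159 ≈ 0.012579)
g/(-3075) + 942/(-3775) = (2/159)/(-3075) + 942/(-3775) = (2/159)*(-1/3075) + 942*(-1/3775) = -2/488925 - 942/3775 = -18422996/73827675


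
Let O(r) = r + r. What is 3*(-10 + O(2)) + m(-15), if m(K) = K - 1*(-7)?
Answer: -26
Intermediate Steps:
O(r) = 2*r
m(K) = 7 + K (m(K) = K + 7 = 7 + K)
3*(-10 + O(2)) + m(-15) = 3*(-10 + 2*2) + (7 - 15) = 3*(-10 + 4) - 8 = 3*(-6) - 8 = -18 - 8 = -26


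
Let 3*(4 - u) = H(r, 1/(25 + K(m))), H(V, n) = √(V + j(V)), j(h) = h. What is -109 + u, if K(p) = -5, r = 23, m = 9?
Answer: -105 - √46/3 ≈ -107.26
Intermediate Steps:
H(V, n) = √2*√V (H(V, n) = √(V + V) = √(2*V) = √2*√V)
u = 4 - √46/3 (u = 4 - √2*√23/3 = 4 - √46/3 ≈ 1.7392)
-109 + u = -109 + (4 - √46/3) = -105 - √46/3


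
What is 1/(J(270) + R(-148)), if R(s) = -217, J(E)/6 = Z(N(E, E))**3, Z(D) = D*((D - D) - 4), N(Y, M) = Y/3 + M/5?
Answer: -1/1146618073 ≈ -8.7213e-10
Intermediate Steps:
N(Y, M) = Y/3 + M/5 (N(Y, M) = Y*(1/3) + M*(1/5) = Y/3 + M/5)
Z(D) = -4*D (Z(D) = D*(0 - 4) = D*(-4) = -4*D)
J(E) = -65536*E**3/1125 (J(E) = 6*(-4*(E/3 + E/5))**3 = 6*(-32*E/15)**3 = 6*(-32768*E**3/3375) = -65536*E**3/1125)
1/(J(270) + R(-148)) = 1/(-65536/1125*270**3 - 217) = 1/(-65536/1125*19683000 - 217) = 1/(-1146617856 - 217) = 1/(-1146618073) = -1/1146618073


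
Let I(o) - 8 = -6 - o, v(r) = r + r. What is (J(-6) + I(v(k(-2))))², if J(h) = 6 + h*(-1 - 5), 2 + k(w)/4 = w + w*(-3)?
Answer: 784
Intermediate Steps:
k(w) = -8 - 8*w (k(w) = -8 + 4*(w + w*(-3)) = -8 + 4*(w - 3*w) = -8 + 4*(-2*w) = -8 - 8*w)
v(r) = 2*r
J(h) = 6 - 6*h (J(h) = 6 + h*(-6) = 6 - 6*h)
I(o) = 2 - o (I(o) = 8 + (-6 - o) = 2 - o)
(J(-6) + I(v(k(-2))))² = ((6 - 6*(-6)) + (2 - 2*(-8 - 8*(-2))))² = ((6 + 36) + (2 - 2*(-8 + 16)))² = (42 + (2 - 2*8))² = (42 + (2 - 1*16))² = (42 + (2 - 16))² = (42 - 14)² = 28² = 784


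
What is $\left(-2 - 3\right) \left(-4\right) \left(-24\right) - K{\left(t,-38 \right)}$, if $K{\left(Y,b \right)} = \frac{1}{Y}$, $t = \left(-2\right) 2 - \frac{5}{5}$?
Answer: $- \frac{2399}{5} \approx -479.8$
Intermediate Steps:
$t = -5$ ($t = -4 - 1 = -5$)
$\left(-2 - 3\right) \left(-4\right) \left(-24\right) - K{\left(t,-38 \right)} = \left(-2 - 3\right) \left(-4\right) \left(-24\right) - \frac{1}{-5} = \left(-5\right) \left(-4\right) \left(-24\right) - - \frac{1}{5} = 20 \left(-24\right) + \frac{1}{5} = -480 + \frac{1}{5} = - \frac{2399}{5}$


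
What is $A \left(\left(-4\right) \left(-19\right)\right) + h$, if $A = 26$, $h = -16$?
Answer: $1960$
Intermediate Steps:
$A \left(\left(-4\right) \left(-19\right)\right) + h = 26 \left(\left(-4\right) \left(-19\right)\right) - 16 = 26 \cdot 76 - 16 = 1976 - 16 = 1960$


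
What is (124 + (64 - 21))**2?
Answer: 27889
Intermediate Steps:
(124 + (64 - 21))**2 = (124 + 43)**2 = 167**2 = 27889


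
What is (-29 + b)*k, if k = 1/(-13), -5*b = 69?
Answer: 214/65 ≈ 3.2923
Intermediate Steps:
b = -69/5 (b = -⅕*69 = -69/5 ≈ -13.800)
k = -1/13 ≈ -0.076923
(-29 + b)*k = (-29 - 69/5)*(-1/13) = -214/5*(-1/13) = 214/65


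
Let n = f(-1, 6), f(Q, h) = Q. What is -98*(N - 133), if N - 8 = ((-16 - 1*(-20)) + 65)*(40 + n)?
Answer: -251468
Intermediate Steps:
n = -1
N = 2699 (N = 8 + ((-16 - 1*(-20)) + 65)*(40 - 1) = 8 + ((-16 + 20) + 65)*39 = 8 + (4 + 65)*39 = 8 + 69*39 = 8 + 2691 = 2699)
-98*(N - 133) = -98*(2699 - 133) = -98*2566 = -251468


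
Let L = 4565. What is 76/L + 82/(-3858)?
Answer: -40561/8805885 ≈ -0.0046061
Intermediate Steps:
76/L + 82/(-3858) = 76/4565 + 82/(-3858) = 76*(1/4565) + 82*(-1/3858) = 76/4565 - 41/1929 = -40561/8805885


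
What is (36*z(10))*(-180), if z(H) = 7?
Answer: -45360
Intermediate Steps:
(36*z(10))*(-180) = (36*7)*(-180) = 252*(-180) = -45360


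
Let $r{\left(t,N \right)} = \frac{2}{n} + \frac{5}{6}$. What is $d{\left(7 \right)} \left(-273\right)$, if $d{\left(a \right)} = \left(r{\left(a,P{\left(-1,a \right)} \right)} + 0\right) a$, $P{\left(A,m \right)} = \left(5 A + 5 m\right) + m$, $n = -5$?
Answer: $- \frac{8281}{10} \approx -828.1$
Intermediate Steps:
$P{\left(A,m \right)} = 5 A + 6 m$
$r{\left(t,N \right)} = \frac{13}{30}$ ($r{\left(t,N \right)} = \frac{2}{-5} + \frac{5}{6} = 2 \left(- \frac{1}{5}\right) + 5 \cdot \frac{1}{6} = - \frac{2}{5} + \frac{5}{6} = \frac{13}{30}$)
$d{\left(a \right)} = \frac{13 a}{30}$ ($d{\left(a \right)} = \left(\frac{13}{30} + 0\right) a = \frac{13 a}{30}$)
$d{\left(7 \right)} \left(-273\right) = \frac{13}{30} \cdot 7 \left(-273\right) = \frac{91}{30} \left(-273\right) = - \frac{8281}{10}$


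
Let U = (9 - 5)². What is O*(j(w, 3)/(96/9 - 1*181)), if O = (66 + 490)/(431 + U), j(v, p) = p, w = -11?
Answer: -1668/76139 ≈ -0.021907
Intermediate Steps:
U = 16 (U = 4² = 16)
O = 556/447 (O = (66 + 490)/(431 + 16) = 556/447 ≈ 1.2438)
O*(j(w, 3)/(96/9 - 1*181)) = 556*(3/(96/9 - 1*181))/447 = 556*(3/(96*(⅑) - 181))/447 = 556*(3/(32/3 - 181))/447 = 556*(3/(-511/3))/447 = 556*(3*(-3/511))/447 = (556/447)*(-9/511) = -1668/76139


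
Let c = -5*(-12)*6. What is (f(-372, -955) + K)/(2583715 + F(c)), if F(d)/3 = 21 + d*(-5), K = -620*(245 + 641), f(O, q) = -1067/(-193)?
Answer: -106017693/497626954 ≈ -0.21305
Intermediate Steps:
f(O, q) = 1067/193 (f(O, q) = -1067*(-1/193) = 1067/193)
c = 360 (c = 60*6 = 360)
K = -549320 (K = -620*886 = -549320)
F(d) = 63 - 15*d (F(d) = 3*(21 + d*(-5)) = 3*(21 - 5*d) = 63 - 15*d)
(f(-372, -955) + K)/(2583715 + F(c)) = (1067/193 - 549320)/(2583715 + (63 - 15*360)) = -106017693/(193*(2583715 + (63 - 5400))) = -106017693/(193*(2583715 - 5337)) = -106017693/193/2578378 = -106017693/193*1/2578378 = -106017693/497626954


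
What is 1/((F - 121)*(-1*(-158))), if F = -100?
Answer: -1/34918 ≈ -2.8639e-5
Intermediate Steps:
1/((F - 121)*(-1*(-158))) = 1/((-100 - 121)*(-1*(-158))) = 1/(-221*158) = 1/(-34918) = -1/34918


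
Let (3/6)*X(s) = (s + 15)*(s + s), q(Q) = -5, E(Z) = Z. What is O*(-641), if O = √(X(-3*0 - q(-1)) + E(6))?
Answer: -641*√406 ≈ -12916.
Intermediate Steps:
X(s) = 4*s*(15 + s) (X(s) = 2*((s + 15)*(s + s)) = 2*((15 + s)*(2*s)) = 2*(2*s*(15 + s)) = 4*s*(15 + s))
O = √406 (O = √(4*(-3*0 - 1*(-5))*(15 + (-3*0 - 1*(-5))) + 6) = √(4*(0 + 5)*(15 + (0 + 5)) + 6) = √(4*5*(15 + 5) + 6) = √(4*5*20 + 6) = √(400 + 6) = √406 ≈ 20.149)
O*(-641) = √406*(-641) = -641*√406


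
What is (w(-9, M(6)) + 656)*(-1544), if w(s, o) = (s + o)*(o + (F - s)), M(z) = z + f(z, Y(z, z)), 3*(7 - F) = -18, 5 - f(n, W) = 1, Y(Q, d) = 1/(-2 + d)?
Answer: -1062272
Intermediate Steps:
f(n, W) = 4 (f(n, W) = 5 - 1*1 = 5 - 1 = 4)
F = 13 (F = 7 - ⅓*(-18) = 7 + 6 = 13)
M(z) = 4 + z (M(z) = z + 4 = 4 + z)
w(s, o) = (o + s)*(13 + o - s) (w(s, o) = (s + o)*(o + (13 - s)) = (o + s)*(13 + o - s))
(w(-9, M(6)) + 656)*(-1544) = (((4 + 6)² - 1*(-9)² + 13*(4 + 6) + 13*(-9)) + 656)*(-1544) = ((10² - 1*81 + 13*10 - 117) + 656)*(-1544) = ((100 - 81 + 130 - 117) + 656)*(-1544) = (32 + 656)*(-1544) = 688*(-1544) = -1062272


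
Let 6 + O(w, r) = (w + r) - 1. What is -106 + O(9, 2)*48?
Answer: 86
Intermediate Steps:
O(w, r) = -7 + r + w (O(w, r) = -6 + ((w + r) - 1) = -6 + ((r + w) - 1) = -6 + (-1 + r + w) = -7 + r + w)
-106 + O(9, 2)*48 = -106 + (-7 + 2 + 9)*48 = -106 + 4*48 = -106 + 192 = 86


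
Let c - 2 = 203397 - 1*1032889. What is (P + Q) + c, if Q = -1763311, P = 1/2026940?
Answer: -5255452058939/2026940 ≈ -2.5928e+6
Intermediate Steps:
P = 1/2026940 ≈ 4.9335e-7
c = -829490 (c = 2 + (203397 - 1*1032889) = 2 + (203397 - 1032889) = 2 - 829492 = -829490)
(P + Q) + c = (1/2026940 - 1763311) - 829490 = -3574125598339/2026940 - 829490 = -5255452058939/2026940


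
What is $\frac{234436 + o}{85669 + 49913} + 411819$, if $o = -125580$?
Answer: $\frac{27917676257}{67791} \approx 4.1182 \cdot 10^{5}$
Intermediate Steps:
$\frac{234436 + o}{85669 + 49913} + 411819 = \frac{234436 - 125580}{85669 + 49913} + 411819 = \frac{108856}{135582} + 411819 = 108856 \cdot \frac{1}{135582} + 411819 = \frac{54428}{67791} + 411819 = \frac{27917676257}{67791}$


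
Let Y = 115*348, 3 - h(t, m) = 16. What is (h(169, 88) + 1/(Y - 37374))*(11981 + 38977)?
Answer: -97377907/147 ≈ -6.6244e+5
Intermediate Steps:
h(t, m) = -13 (h(t, m) = 3 - 1*16 = 3 - 16 = -13)
Y = 40020
(h(169, 88) + 1/(Y - 37374))*(11981 + 38977) = (-13 + 1/(40020 - 37374))*(11981 + 38977) = (-13 + 1/2646)*50958 = -34397/2646*50958 = -97377907/147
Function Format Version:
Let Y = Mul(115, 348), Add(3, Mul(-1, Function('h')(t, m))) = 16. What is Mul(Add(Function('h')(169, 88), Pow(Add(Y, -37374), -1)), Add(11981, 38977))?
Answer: Rational(-97377907, 147) ≈ -6.6244e+5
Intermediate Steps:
Function('h')(t, m) = -13 (Function('h')(t, m) = Add(3, Mul(-1, 16)) = Add(3, -16) = -13)
Y = 40020
Mul(Add(Function('h')(169, 88), Pow(Add(Y, -37374), -1)), Add(11981, 38977)) = Mul(Add(-13, Pow(Add(40020, -37374), -1)), Add(11981, 38977)) = Mul(Add(-13, Pow(2646, -1)), 50958) = Mul(Add(-13, Rational(1, 2646)), 50958) = Mul(Rational(-34397, 2646), 50958) = Rational(-97377907, 147)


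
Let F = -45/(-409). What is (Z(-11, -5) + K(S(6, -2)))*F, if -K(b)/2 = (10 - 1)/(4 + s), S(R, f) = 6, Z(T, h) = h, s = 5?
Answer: -315/409 ≈ -0.77017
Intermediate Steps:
F = 45/409 (F = -45*(-1/409) = 45/409 ≈ 0.11002)
K(b) = -2 (K(b) = -2*(10 - 1)/(4 + 5) = -18/9 = -2*1 = -2)
(Z(-11, -5) + K(S(6, -2)))*F = (-5 - 2)*(45/409) = -7*45/409 = -315/409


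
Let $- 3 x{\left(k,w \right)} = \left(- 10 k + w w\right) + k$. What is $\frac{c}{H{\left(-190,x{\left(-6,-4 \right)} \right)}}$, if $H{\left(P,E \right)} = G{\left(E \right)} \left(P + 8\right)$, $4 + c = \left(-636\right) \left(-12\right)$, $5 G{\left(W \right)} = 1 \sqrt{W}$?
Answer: $\frac{1907 i \sqrt{210}}{637} \approx 43.383 i$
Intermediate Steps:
$G{\left(W \right)} = \frac{\sqrt{W}}{5}$ ($G{\left(W \right)} = \frac{1 \sqrt{W}}{5} = \frac{\sqrt{W}}{5}$)
$c = 7628$ ($c = -4 - -7632 = -4 + 7632 = 7628$)
$x{\left(k,w \right)} = 3 k - \frac{w^{2}}{3}$ ($x{\left(k,w \right)} = - \frac{\left(- 10 k + w w\right) + k}{3} = - \frac{\left(- 10 k + w^{2}\right) + k}{3} = - \frac{\left(w^{2} - 10 k\right) + k}{3} = - \frac{w^{2} - 9 k}{3} = 3 k - \frac{w^{2}}{3}$)
$H{\left(P,E \right)} = \frac{\sqrt{E} \left(8 + P\right)}{5}$ ($H{\left(P,E \right)} = \frac{\sqrt{E}}{5} \left(P + 8\right) = \frac{\sqrt{E}}{5} \left(8 + P\right) = \frac{\sqrt{E} \left(8 + P\right)}{5}$)
$\frac{c}{H{\left(-190,x{\left(-6,-4 \right)} \right)}} = \frac{7628}{\frac{1}{5} \sqrt{3 \left(-6\right) - \frac{\left(-4\right)^{2}}{3}} \left(8 - 190\right)} = \frac{7628}{\frac{1}{5} \sqrt{-18 - \frac{16}{3}} \left(-182\right)} = \frac{7628}{\frac{1}{5} \sqrt{- \frac{70}{3}} \left(-182\right)} = \frac{7628}{\frac{1}{5} \frac{i \sqrt{210}}{3} \left(-182\right)} = \frac{7628}{\left(- \frac{182}{15}\right) i \sqrt{210}} = 7628 \frac{i \sqrt{210}}{2548} = \frac{1907 i \sqrt{210}}{637}$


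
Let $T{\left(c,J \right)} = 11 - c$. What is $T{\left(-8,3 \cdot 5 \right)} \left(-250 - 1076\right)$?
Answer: $-25194$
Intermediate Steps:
$T{\left(-8,3 \cdot 5 \right)} \left(-250 - 1076\right) = \left(11 - -8\right) \left(-250 - 1076\right) = \left(11 + 8\right) \left(-1326\right) = 19 \left(-1326\right) = -25194$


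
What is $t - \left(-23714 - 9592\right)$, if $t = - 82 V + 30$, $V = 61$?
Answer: $28334$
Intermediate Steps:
$t = -4972$ ($t = \left(-82\right) 61 + 30 = -5002 + 30 = -4972$)
$t - \left(-23714 - 9592\right) = -4972 - \left(-23714 - 9592\right) = -4972 - -33306 = -4972 + 33306 = 28334$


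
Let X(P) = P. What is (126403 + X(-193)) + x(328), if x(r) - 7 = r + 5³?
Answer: 126670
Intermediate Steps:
x(r) = 132 + r (x(r) = 7 + (r + 5³) = 7 + (r + 125) = 7 + (125 + r) = 132 + r)
(126403 + X(-193)) + x(328) = (126403 - 193) + (132 + 328) = 126210 + 460 = 126670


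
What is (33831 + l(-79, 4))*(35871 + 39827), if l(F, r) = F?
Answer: 2554958896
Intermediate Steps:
(33831 + l(-79, 4))*(35871 + 39827) = (33831 - 79)*(35871 + 39827) = 33752*75698 = 2554958896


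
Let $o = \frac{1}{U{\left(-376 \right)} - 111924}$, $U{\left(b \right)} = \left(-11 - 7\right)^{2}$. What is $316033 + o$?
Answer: $\frac{35269282799}{111600} \approx 3.1603 \cdot 10^{5}$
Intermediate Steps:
$U{\left(b \right)} = 324$ ($U{\left(b \right)} = \left(-18\right)^{2} = 324$)
$o = - \frac{1}{111600}$ ($o = \frac{1}{324 - 111924} = \frac{1}{-111600} = - \frac{1}{111600} \approx -8.9606 \cdot 10^{-6}$)
$316033 + o = 316033 - \frac{1}{111600} = \frac{35269282799}{111600}$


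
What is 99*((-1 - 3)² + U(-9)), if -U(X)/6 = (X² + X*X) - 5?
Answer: -91674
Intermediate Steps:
U(X) = 30 - 12*X² (U(X) = -6*((X² + X*X) - 5) = -6*((X² + X²) - 5) = -6*(2*X² - 5) = -6*(-5 + 2*X²) = 30 - 12*X²)
99*((-1 - 3)² + U(-9)) = 99*((-1 - 3)² + (30 - 12*(-9)²)) = 99*((-4)² + (30 - 12*81)) = 99*(16 + (30 - 972)) = 99*(16 - 942) = 99*(-926) = -91674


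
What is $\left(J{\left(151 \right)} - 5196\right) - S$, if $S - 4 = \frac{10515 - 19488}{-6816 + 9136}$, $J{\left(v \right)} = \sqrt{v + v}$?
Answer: $- \frac{12055027}{2320} + \sqrt{302} \approx -5178.8$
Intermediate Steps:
$J{\left(v \right)} = \sqrt{2} \sqrt{v}$ ($J{\left(v \right)} = \sqrt{2 v} = \sqrt{2} \sqrt{v}$)
$S = \frac{307}{2320}$ ($S = 4 + \frac{10515 - 19488}{-6816 + 9136} = 4 - \frac{8973}{2320} = \frac{307}{2320} \approx 0.13233$)
$\left(J{\left(151 \right)} - 5196\right) - S = \left(\sqrt{2} \sqrt{151} - 5196\right) - \frac{307}{2320} = \left(\sqrt{302} - 5196\right) - \frac{307}{2320} = \left(-5196 + \sqrt{302}\right) - \frac{307}{2320} = - \frac{12055027}{2320} + \sqrt{302}$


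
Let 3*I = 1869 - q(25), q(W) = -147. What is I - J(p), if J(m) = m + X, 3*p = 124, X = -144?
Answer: 2324/3 ≈ 774.67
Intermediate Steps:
p = 124/3 (p = (⅓)*124 = 124/3 ≈ 41.333)
J(m) = -144 + m (J(m) = m - 144 = -144 + m)
I = 672 (I = (1869 - 1*(-147))/3 = (1869 + 147)/3 = (⅓)*2016 = 672)
I - J(p) = 672 - (-144 + 124/3) = 672 - 1*(-308/3) = 672 + 308/3 = 2324/3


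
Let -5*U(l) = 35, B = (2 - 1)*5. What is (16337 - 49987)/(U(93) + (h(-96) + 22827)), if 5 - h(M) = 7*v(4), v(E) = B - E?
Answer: -16825/11409 ≈ -1.4747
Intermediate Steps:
B = 5 (B = 1*5 = 5)
U(l) = -7 (U(l) = -⅕*35 = -7)
v(E) = 5 - E
h(M) = -2 (h(M) = 5 - 7*(5 - 1*4) = 5 - 7*(5 - 4) = 5 - 7 = -2)
(16337 - 49987)/(U(93) + (h(-96) + 22827)) = (16337 - 49987)/(-7 + (-2 + 22827)) = -33650/(-7 + 22825) = -33650/22818 = -33650*1/22818 = -16825/11409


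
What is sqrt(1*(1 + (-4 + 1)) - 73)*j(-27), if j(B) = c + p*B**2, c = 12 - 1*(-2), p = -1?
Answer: -3575*I*sqrt(3) ≈ -6192.1*I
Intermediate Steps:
c = 14 (c = 12 + 2 = 14)
j(B) = 14 - B**2
sqrt(1*(1 + (-4 + 1)) - 73)*j(-27) = sqrt(1*(1 + (-4 + 1)) - 73)*(14 - 1*(-27)**2) = sqrt(1*(1 - 3) - 73)*(14 - 1*729) = sqrt(1*(-2) - 73)*(14 - 729) = sqrt(-2 - 73)*(-715) = sqrt(-75)*(-715) = (5*I*sqrt(3))*(-715) = -3575*I*sqrt(3)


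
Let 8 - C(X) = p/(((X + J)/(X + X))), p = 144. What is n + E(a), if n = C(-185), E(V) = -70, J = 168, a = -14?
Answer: -54334/17 ≈ -3196.1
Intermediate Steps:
C(X) = 8 - 288*X/(168 + X) (C(X) = 8 - 144/((X + 168)/(X + X)) = 8 - 144/((168 + X)/((2*X))) = 8 - 144/((168 + X)*(1/(2*X))) = 8 - 144/((168 + X)/(2*X)) = 8 - 144*2*X/(168 + X) = 8 - 288*X/(168 + X))
n = -53144/17 (n = 56*(24 - 5*(-185))/(168 - 185) = 56*(24 + 925)/(-17) = 56*(-1/17)*949 = -53144/17 ≈ -3126.1)
n + E(a) = -53144/17 - 70 = -54334/17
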